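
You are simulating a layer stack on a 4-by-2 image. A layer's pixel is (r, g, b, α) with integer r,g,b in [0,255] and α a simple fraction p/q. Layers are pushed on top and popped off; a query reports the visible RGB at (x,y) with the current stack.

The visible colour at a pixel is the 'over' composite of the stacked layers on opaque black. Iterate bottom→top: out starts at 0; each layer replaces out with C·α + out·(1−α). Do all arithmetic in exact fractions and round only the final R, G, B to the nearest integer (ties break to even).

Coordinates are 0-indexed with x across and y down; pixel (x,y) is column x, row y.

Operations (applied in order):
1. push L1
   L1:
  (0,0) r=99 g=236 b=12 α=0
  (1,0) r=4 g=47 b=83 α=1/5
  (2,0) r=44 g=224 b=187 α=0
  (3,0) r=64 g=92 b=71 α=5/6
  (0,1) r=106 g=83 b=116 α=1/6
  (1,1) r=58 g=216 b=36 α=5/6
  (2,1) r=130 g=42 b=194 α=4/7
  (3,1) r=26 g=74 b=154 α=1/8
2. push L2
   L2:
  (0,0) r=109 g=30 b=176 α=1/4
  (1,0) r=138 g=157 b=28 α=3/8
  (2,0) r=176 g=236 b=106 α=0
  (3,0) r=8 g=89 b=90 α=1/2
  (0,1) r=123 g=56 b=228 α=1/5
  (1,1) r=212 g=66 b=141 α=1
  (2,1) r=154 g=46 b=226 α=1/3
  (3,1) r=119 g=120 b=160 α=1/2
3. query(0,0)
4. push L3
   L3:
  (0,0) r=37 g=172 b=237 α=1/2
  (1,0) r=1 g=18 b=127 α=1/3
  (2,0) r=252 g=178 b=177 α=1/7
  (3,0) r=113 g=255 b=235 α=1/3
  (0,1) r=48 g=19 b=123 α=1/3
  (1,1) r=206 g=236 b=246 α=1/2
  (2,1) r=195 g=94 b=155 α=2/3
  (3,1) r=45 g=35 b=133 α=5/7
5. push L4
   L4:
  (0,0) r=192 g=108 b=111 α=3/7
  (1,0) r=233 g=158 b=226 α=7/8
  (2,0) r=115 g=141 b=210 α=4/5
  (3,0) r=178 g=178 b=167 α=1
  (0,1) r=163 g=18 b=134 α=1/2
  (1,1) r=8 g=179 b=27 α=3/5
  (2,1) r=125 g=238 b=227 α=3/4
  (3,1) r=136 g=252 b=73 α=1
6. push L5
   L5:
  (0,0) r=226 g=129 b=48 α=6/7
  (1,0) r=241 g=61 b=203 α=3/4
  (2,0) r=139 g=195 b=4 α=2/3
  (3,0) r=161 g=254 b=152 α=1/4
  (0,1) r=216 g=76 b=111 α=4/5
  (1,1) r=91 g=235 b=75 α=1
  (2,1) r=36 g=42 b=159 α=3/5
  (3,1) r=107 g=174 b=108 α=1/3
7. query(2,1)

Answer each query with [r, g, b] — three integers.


at x=0,y=0 over L1,L2:
after L1 α=0: [0, 0, 0]
after L2 α=1/4: [109/4, 15/2, 44]
= [27, 8, 44]

(2,1) stack=L1,L2,L3,L4,L5; from [0,0,0]:
after L1 α=4/7: [520/7, 24, 776/7]
after L2 α=1/3: [706/7, 94/3, 3134/21]
after L3 α=2/3: [3436/21, 658/9, 9644/63]
after L4 α=3/4: [11311/84, 1771/9, 52547/252]
after L5 α=3/5: [15847/210, 4676/45, 112649/630]
= [75, 104, 179]


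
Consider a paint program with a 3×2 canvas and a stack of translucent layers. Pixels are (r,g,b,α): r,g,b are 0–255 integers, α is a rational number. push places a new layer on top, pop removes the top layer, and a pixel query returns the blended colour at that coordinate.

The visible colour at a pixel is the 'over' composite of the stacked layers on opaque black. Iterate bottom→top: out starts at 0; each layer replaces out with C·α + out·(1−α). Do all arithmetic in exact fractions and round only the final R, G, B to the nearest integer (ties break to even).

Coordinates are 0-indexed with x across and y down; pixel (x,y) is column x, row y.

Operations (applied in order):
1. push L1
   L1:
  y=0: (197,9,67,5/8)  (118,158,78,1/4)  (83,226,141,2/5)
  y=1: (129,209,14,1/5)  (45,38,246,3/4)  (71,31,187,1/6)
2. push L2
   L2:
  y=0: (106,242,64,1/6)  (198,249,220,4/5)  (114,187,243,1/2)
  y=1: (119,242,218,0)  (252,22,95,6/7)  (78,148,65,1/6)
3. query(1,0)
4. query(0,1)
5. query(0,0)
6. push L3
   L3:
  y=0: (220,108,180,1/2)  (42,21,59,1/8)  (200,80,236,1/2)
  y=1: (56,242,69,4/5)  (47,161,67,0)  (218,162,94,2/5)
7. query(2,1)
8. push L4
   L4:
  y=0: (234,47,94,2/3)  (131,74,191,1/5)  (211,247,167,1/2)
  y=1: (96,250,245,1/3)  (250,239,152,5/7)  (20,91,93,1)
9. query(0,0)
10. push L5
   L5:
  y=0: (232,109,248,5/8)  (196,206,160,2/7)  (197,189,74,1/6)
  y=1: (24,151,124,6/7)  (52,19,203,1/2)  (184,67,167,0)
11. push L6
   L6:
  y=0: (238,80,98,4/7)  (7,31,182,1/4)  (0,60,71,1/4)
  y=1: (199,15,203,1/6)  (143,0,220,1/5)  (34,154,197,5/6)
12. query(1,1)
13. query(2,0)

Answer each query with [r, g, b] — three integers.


at x=1,y=0 over L1,L2:
+L1 (α=1/4) → [59/2, 79/2, 39/2]
+L2 (α=4/5) → [1643/10, 2071/10, 1799/10]
→ [164, 207, 180]

at x=0,y=1 over L1,L2:
after L1 α=1/5: [129/5, 209/5, 14/5]
after L2 α=0: [129/5, 209/5, 14/5]
= [26, 42, 3]

(0,0) stack=L1,L2; from [0,0,0]:
after L1 α=5/8: [985/8, 45/8, 335/8]
after L2 α=1/6: [5773/48, 2161/48, 729/16]
= [120, 45, 46]

at x=2,y=1 over L1,L2,L3:
+L1 (α=1/6) → [71/6, 31/6, 187/6]
+L2 (α=1/6) → [823/36, 1043/36, 1325/36]
+L3 (α=2/5) → [1211/12, 4931/60, 3581/60]
→ [101, 82, 60]

(0,0) stack=L1,L2,L3,L4; from [0,0,0]:
L1 α=5/8: [985/8, 45/8, 335/8]
L2 α=1/6: [5773/48, 2161/48, 729/16]
L3 α=1/2: [16333/96, 7345/96, 3609/32]
L4 α=2/3: [61261/288, 16369/288, 9625/96]
→ [213, 57, 100]

query (1,1) [L1,L2,L3,L4,L5,L6] — begin 0,0,0
+L1 (α=3/4) → [135/4, 57/2, 369/2]
+L2 (α=6/7) → [6183/28, 321/14, 1509/14]
+L3 (α=0) → [6183/28, 321/14, 1509/14]
+L4 (α=5/7) → [23683/98, 8686/49, 6829/49]
+L5 (α=1/2) → [28779/196, 9617/98, 8388/49]
+L6 (α=1/5) → [35786/245, 19234/245, 44332/245]
→ [146, 79, 181]

(2,0) stack=L1,L2,L3,L4,L5,L6; from [0,0,0]:
L1 α=2/5: [166/5, 452/5, 282/5]
L2 α=1/2: [368/5, 1387/10, 1497/10]
L3 α=1/2: [684/5, 2187/20, 3857/20]
L4 α=1/2: [1739/10, 7127/40, 7197/40]
L5 α=1/6: [711/4, 8639/48, 7789/48]
L6 α=1/4: [2133/16, 9599/64, 8925/64]
→ [133, 150, 139]


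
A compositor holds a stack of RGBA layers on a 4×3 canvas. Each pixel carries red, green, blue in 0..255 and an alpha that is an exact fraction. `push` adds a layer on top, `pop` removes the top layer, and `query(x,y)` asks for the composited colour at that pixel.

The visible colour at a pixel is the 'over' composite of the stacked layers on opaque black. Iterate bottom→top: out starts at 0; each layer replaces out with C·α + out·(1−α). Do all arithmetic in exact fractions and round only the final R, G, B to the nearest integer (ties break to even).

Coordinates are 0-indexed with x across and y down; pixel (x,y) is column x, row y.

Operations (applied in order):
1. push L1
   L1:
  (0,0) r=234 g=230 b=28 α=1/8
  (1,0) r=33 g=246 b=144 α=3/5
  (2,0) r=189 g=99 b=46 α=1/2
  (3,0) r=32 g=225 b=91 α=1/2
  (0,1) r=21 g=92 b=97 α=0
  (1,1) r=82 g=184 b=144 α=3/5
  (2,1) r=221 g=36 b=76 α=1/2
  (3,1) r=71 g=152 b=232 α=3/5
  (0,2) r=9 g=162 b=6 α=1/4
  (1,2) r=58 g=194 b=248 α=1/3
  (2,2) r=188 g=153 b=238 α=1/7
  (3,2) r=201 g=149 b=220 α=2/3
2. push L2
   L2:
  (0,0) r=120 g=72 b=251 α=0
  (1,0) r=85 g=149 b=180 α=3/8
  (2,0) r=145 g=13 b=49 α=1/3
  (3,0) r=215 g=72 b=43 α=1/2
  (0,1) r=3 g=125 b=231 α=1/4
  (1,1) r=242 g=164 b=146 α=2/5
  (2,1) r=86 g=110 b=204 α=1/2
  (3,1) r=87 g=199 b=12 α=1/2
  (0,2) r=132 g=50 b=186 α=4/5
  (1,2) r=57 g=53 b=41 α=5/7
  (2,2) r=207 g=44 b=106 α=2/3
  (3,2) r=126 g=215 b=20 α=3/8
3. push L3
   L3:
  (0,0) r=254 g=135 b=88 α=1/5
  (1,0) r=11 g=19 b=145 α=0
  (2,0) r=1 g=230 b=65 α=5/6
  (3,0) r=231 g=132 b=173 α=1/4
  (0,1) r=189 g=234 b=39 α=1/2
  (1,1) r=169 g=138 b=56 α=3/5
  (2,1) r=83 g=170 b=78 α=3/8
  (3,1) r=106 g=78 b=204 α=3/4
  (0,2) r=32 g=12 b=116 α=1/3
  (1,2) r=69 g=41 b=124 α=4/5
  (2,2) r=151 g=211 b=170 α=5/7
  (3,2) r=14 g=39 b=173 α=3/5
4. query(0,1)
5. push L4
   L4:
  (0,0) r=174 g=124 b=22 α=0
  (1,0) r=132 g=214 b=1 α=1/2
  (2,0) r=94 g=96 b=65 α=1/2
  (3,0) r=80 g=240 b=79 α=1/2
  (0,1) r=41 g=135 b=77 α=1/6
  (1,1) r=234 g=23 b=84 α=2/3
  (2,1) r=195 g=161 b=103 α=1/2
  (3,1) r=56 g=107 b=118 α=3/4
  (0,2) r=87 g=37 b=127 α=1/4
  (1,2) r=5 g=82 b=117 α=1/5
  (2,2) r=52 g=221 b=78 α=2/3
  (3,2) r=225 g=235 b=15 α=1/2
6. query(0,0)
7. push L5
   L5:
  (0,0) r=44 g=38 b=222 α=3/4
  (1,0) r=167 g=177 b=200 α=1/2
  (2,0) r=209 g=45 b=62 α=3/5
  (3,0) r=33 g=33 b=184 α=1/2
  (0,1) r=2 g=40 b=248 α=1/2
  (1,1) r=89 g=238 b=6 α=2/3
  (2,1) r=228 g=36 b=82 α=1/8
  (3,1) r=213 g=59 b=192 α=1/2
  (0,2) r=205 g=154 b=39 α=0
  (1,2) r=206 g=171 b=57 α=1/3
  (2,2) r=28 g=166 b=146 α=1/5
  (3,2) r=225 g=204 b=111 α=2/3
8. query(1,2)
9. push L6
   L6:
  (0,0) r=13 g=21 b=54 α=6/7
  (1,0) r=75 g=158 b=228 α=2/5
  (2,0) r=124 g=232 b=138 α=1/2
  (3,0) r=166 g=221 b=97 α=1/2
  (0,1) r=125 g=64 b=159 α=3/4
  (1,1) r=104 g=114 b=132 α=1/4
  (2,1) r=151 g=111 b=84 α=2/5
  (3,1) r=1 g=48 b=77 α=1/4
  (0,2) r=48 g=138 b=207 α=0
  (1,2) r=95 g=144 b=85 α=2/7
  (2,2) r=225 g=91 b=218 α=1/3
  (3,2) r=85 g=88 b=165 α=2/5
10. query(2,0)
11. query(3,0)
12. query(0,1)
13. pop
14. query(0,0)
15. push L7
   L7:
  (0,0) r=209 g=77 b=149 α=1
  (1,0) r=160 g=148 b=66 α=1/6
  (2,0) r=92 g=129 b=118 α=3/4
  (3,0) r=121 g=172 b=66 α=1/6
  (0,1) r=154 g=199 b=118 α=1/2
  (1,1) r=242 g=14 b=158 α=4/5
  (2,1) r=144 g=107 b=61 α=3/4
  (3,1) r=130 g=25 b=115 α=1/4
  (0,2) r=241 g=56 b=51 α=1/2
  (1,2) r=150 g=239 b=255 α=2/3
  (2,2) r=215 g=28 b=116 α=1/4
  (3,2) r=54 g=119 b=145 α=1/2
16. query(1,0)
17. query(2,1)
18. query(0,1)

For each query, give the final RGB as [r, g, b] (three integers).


query (0,1) [L1,L2,L3] — begin 0,0,0
after L1 α=0: [0, 0, 0]
after L2 α=1/4: [3/4, 125/4, 231/4]
after L3 α=1/2: [759/8, 1061/8, 387/8]
= [95, 133, 48]

query (0,0) [L1,L2,L3,L4] — begin 0,0,0
+L1 (α=1/8) → [117/4, 115/4, 7/2]
+L2 (α=0) → [117/4, 115/4, 7/2]
+L3 (α=1/5) → [371/5, 50, 102/5]
+L4 (α=0) → [371/5, 50, 102/5]
= [74, 50, 20]

at x=1,y=2 over L1,L2,L3,L4,L5:
+L1 (α=1/3) → [58/3, 194/3, 248/3]
+L2 (α=5/7) → [971/21, 169/3, 1111/21]
+L3 (α=4/5) → [6767/105, 661/15, 11527/105]
+L4 (α=1/5) → [27593/525, 3874/75, 58393/525]
+L5 (α=1/3) → [163336/1575, 20573/225, 146711/1575]
rounded: [104, 91, 93]

(2,0) stack=L1,L2,L3,L4,L5,L6; from [0,0,0]:
+L1 (α=1/2) → [189/2, 99/2, 23]
+L2 (α=1/3) → [334/3, 112/3, 95/3]
+L3 (α=5/6) → [349/18, 1781/9, 535/9]
+L4 (α=1/2) → [2041/36, 2645/18, 560/9]
+L5 (α=3/5) → [13327/90, 772/9, 2794/45]
+L6 (α=1/2) → [24487/180, 1430/9, 4502/45]
→ [136, 159, 100]

(3,0) stack=L1,L2,L3,L4,L5,L6; from [0,0,0]:
after L1 α=1/2: [16, 225/2, 91/2]
after L2 α=1/2: [231/2, 369/4, 177/4]
after L3 α=1/4: [1155/8, 1635/16, 1223/16]
after L4 α=1/2: [1795/16, 5475/32, 2487/32]
after L5 α=1/2: [2323/32, 6531/64, 8375/64]
after L6 α=1/2: [7635/64, 20675/128, 14583/128]
= [119, 162, 114]

at x=0,y=1 over L1,L2,L3,L4,L5,L6:
after L1 α=0: [0, 0, 0]
after L2 α=1/4: [3/4, 125/4, 231/4]
after L3 α=1/2: [759/8, 1061/8, 387/8]
after L4 α=1/6: [4123/48, 6385/48, 2551/48]
after L5 α=1/2: [4219/96, 8305/96, 14455/96]
after L6 α=3/4: [40219/384, 26737/384, 60247/384]
= [105, 70, 157]

(0,0) stack=L1,L2,L3,L4,L5; from [0,0,0]:
after L1 α=1/8: [117/4, 115/4, 7/2]
after L2 α=0: [117/4, 115/4, 7/2]
after L3 α=1/5: [371/5, 50, 102/5]
after L4 α=0: [371/5, 50, 102/5]
after L5 α=3/4: [1031/20, 41, 858/5]
→ [52, 41, 172]

at x=1,y=0 over L1,L2,L3,L4,L5,L7:
+L1 (α=3/5) → [99/5, 738/5, 432/5]
+L2 (α=3/8) → [177/4, 1185/8, 243/2]
+L3 (α=0) → [177/4, 1185/8, 243/2]
+L4 (α=1/2) → [705/8, 2897/16, 245/4]
+L5 (α=1/2) → [2041/16, 5729/32, 1045/8]
+L7 (α=1/6) → [4255/32, 11127/64, 5753/48]
→ [133, 174, 120]

at x=2,y=1 over L1,L2,L3,L4,L5,L7:
L1 α=1/2: [221/2, 18, 38]
L2 α=1/2: [393/4, 64, 121]
L3 α=3/8: [2961/32, 415/4, 839/8]
L4 α=1/2: [9201/64, 1059/8, 1663/16]
L5 α=1/8: [78999/512, 7701/64, 12953/128]
L7 α=3/4: [300183/2048, 28245/256, 36377/512]
= [147, 110, 71]

at x=0,y=1 over L1,L2,L3,L4,L5,L7:
L1 α=0: [0, 0, 0]
L2 α=1/4: [3/4, 125/4, 231/4]
L3 α=1/2: [759/8, 1061/8, 387/8]
L4 α=1/6: [4123/48, 6385/48, 2551/48]
L5 α=1/2: [4219/96, 8305/96, 14455/96]
L7 α=1/2: [19003/192, 27409/192, 25783/192]
rounded: [99, 143, 134]


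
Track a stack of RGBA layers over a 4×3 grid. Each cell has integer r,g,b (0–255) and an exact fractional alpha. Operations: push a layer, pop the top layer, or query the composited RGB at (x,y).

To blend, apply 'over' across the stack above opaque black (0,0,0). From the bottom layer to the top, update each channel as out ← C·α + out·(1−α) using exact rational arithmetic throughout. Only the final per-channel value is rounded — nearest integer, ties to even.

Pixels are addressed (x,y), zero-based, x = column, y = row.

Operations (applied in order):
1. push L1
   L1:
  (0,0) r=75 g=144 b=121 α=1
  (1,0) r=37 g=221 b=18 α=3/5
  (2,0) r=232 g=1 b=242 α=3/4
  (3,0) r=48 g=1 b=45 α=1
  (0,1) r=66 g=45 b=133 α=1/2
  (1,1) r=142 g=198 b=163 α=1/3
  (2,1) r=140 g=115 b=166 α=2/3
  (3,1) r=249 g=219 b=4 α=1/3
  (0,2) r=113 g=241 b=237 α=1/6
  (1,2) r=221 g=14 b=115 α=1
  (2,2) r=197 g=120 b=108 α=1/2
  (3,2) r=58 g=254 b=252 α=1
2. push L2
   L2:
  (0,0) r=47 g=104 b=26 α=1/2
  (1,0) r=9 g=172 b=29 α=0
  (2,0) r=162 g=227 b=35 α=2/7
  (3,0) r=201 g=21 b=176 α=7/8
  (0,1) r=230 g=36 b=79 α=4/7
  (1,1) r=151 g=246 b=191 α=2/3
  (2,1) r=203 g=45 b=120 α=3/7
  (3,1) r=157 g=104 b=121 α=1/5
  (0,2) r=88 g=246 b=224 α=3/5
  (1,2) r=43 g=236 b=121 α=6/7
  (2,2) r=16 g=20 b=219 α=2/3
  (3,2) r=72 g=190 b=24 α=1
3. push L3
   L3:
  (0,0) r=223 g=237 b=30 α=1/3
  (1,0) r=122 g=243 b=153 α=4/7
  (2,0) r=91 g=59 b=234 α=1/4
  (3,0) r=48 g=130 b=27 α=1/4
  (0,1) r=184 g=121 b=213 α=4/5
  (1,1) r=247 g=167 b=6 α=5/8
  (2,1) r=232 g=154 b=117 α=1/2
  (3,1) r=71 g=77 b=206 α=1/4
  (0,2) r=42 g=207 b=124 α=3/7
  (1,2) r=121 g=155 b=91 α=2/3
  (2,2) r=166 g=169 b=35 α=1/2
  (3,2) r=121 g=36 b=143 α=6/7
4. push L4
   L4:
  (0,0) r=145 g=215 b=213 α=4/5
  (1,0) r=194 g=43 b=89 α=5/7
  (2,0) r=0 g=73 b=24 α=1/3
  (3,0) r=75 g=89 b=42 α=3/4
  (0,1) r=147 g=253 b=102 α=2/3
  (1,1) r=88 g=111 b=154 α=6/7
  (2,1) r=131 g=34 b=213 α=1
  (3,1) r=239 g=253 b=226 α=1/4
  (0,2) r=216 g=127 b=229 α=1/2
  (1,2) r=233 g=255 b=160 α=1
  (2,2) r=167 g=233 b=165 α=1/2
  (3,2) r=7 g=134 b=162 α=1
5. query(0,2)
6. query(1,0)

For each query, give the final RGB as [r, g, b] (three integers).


(0,2) stack=L1,L2,L3,L4; from [0,0,0]:
+L1 (α=1/6) → [113/6, 241/6, 79/2]
+L2 (α=3/5) → [181/3, 491/3, 751/5]
+L3 (α=3/7) → [1102/21, 3827/21, 4864/35]
+L4 (α=1/2) → [2819/21, 3247/21, 12879/70]
rounded: [134, 155, 184]

at x=1,y=0 over L1,L2,L3,L4:
after L1 α=3/5: [111/5, 663/5, 54/5]
after L2 α=0: [111/5, 663/5, 54/5]
after L3 α=4/7: [2773/35, 6849/35, 3222/35]
after L4 α=5/7: [39496/245, 21223/245, 22019/245]
→ [161, 87, 90]


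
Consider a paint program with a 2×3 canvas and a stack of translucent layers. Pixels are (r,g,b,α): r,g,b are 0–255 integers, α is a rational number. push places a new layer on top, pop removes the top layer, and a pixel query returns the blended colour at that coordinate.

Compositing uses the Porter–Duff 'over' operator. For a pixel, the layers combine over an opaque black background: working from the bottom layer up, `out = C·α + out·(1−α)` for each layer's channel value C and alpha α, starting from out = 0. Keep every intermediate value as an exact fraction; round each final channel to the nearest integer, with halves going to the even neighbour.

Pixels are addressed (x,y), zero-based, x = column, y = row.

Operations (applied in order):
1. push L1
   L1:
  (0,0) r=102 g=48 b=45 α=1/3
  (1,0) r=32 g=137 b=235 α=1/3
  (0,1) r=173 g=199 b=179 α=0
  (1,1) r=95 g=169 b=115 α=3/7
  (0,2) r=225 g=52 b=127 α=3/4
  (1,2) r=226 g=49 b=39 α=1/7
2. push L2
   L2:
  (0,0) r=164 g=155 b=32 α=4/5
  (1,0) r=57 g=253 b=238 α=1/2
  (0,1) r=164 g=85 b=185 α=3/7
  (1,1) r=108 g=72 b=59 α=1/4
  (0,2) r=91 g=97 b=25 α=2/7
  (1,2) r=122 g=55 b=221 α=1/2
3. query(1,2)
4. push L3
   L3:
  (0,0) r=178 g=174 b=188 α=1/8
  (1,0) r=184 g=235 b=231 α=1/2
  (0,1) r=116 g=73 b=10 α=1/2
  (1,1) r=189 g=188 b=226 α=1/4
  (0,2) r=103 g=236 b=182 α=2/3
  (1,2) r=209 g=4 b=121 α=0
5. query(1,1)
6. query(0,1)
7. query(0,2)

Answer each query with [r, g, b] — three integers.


at x=1,y=2 over L1,L2:
L1 α=1/7: [226/7, 7, 39/7]
L2 α=1/2: [540/7, 31, 793/7]
rounded: [77, 31, 113]

query (1,1) [L1,L2,L3] — begin 0,0,0
L1 α=3/7: [285/7, 507/7, 345/7]
L2 α=1/4: [1611/28, 2025/28, 362/7]
L3 α=1/4: [10125/112, 11339/112, 667/7]
= [90, 101, 95]

at x=0,y=1 over L1,L2,L3:
+L1 (α=0) → [0, 0, 0]
+L2 (α=3/7) → [492/7, 255/7, 555/7]
+L3 (α=1/2) → [652/7, 383/7, 625/14]
rounded: [93, 55, 45]

query (0,2) [L1,L2,L3] — begin 0,0,0
L1 α=3/4: [675/4, 39, 381/4]
L2 α=2/7: [4103/28, 389/7, 2105/28]
L3 α=2/3: [9871/84, 1231/7, 4099/28]
rounded: [118, 176, 146]


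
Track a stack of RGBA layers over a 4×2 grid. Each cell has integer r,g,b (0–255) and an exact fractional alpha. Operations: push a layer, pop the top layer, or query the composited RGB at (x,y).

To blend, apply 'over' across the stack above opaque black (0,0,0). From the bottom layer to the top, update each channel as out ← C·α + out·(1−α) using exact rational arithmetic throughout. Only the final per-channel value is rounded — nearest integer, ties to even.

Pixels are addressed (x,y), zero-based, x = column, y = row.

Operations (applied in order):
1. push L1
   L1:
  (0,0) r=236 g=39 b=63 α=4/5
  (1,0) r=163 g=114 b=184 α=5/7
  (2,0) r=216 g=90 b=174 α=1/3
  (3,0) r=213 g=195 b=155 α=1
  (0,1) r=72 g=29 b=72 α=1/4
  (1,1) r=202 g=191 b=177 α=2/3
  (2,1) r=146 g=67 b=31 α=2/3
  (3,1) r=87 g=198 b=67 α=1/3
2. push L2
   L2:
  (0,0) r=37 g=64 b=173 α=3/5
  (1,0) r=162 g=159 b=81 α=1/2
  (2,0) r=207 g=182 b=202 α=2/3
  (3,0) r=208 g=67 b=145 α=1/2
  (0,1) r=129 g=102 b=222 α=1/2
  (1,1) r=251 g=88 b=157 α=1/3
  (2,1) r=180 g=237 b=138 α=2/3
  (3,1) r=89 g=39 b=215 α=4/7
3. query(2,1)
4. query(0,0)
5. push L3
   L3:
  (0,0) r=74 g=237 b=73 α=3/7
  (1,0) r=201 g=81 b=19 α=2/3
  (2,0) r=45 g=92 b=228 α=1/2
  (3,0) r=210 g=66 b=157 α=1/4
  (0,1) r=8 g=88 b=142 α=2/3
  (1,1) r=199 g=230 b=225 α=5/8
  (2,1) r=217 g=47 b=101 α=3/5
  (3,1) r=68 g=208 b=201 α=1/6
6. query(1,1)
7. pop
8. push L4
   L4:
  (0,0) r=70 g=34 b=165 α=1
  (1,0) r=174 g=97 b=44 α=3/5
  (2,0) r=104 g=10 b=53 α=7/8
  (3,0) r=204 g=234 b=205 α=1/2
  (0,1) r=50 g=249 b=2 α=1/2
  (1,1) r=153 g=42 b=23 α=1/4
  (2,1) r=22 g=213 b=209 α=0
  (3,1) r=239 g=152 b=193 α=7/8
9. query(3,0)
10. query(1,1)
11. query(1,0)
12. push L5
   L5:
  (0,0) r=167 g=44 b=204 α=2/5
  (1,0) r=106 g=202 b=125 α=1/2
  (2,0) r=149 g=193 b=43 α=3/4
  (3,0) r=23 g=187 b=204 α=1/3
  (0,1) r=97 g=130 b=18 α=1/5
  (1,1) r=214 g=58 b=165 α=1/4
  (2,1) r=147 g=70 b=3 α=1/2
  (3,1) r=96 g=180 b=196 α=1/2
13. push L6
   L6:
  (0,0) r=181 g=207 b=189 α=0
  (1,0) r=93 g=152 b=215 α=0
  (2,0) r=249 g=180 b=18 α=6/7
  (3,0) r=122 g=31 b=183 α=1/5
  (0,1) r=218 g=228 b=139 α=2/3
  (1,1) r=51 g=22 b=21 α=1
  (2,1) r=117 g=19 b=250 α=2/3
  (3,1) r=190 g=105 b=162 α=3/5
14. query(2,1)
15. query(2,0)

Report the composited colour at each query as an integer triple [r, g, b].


(2,1) stack=L1,L2; from [0,0,0]:
+L1 (α=2/3) → [292/3, 134/3, 62/3]
+L2 (α=2/3) → [1372/9, 1556/9, 890/9]
→ [152, 173, 99]

(0,0) stack=L1,L2; from [0,0,0]:
L1 α=4/5: [944/5, 156/5, 252/5]
L2 α=3/5: [2443/25, 1272/25, 3099/25]
→ [98, 51, 124]

query (1,1) [L1,L2,L3] — begin 0,0,0
L1 α=2/3: [404/3, 382/3, 118]
L2 α=1/3: [1561/9, 1028/9, 131]
L3 α=5/8: [2273/12, 2239/12, 759/4]
= [189, 187, 190]

(3,0) stack=L1,L2,L4; from [0,0,0]:
L1 α=1: [213, 195, 155]
L2 α=1/2: [421/2, 131, 150]
L4 α=1/2: [829/4, 365/2, 355/2]
→ [207, 182, 178]

at x=1,y=1 over L1,L2,L4:
after L1 α=2/3: [404/3, 382/3, 118]
after L2 α=1/3: [1561/9, 1028/9, 131]
after L4 α=1/4: [505/3, 577/6, 104]
→ [168, 96, 104]

at x=1,y=0 over L1,L2,L4:
L1 α=5/7: [815/7, 570/7, 920/7]
L2 α=1/2: [1949/14, 1683/14, 1487/14]
L4 α=3/5: [5603/35, 744/7, 2411/35]
→ [160, 106, 69]

at x=2,y=1 over L1,L2,L4,L5,L6:
+L1 (α=2/3) → [292/3, 134/3, 62/3]
+L2 (α=2/3) → [1372/9, 1556/9, 890/9]
+L4 (α=0) → [1372/9, 1556/9, 890/9]
+L5 (α=1/2) → [2695/18, 1093/9, 917/18]
+L6 (α=2/3) → [6907/54, 1435/27, 9917/54]
rounded: [128, 53, 184]

(2,0) stack=L1,L2,L4,L5,L6; from [0,0,0]:
after L1 α=1/3: [72, 30, 58]
after L2 α=2/3: [162, 394/3, 154]
after L4 α=7/8: [445/4, 151/6, 525/8]
after L5 α=3/4: [2233/16, 3625/24, 1557/32]
after L6 α=6/7: [26137/112, 29545/168, 5013/224]
rounded: [233, 176, 22]


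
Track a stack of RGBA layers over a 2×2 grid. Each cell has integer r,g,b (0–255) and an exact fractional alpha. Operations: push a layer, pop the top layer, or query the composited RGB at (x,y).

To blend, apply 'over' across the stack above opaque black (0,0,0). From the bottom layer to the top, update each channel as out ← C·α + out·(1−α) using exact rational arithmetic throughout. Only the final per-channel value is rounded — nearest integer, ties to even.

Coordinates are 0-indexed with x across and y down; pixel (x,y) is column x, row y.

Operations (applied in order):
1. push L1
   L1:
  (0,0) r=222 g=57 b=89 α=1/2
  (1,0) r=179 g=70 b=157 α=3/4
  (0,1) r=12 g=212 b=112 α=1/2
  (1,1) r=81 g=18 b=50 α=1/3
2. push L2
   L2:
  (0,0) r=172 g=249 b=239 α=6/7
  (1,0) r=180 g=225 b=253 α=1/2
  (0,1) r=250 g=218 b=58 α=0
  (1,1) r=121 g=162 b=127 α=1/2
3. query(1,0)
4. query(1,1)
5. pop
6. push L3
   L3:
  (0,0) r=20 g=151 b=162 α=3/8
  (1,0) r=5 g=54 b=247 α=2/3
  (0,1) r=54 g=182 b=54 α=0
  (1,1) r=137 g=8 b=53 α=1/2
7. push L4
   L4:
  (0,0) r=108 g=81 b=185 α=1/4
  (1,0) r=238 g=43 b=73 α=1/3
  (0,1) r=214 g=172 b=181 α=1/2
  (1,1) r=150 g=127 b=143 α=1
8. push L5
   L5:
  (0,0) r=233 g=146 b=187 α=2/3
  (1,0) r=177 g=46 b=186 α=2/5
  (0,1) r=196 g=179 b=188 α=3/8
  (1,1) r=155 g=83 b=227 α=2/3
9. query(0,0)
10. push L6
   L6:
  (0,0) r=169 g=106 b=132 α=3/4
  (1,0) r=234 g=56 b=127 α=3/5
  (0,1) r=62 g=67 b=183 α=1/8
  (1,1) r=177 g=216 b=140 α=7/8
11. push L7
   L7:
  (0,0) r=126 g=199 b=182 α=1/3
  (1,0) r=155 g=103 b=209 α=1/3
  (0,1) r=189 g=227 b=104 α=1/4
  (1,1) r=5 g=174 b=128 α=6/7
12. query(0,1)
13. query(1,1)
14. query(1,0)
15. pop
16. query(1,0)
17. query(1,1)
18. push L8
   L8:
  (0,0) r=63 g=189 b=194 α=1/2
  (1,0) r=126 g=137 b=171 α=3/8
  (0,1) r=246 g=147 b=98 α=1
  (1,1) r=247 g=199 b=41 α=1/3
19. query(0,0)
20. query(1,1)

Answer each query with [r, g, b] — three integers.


query (1,0) [L1,L2] — begin 0,0,0
L1 α=3/4: [537/4, 105/2, 471/4]
L2 α=1/2: [1257/8, 555/4, 1483/8]
= [157, 139, 185]

query (1,1) [L1,L2] — begin 0,0,0
L1 α=1/3: [27, 6, 50/3]
L2 α=1/2: [74, 84, 431/6]
rounded: [74, 84, 72]

at x=0,y=0 over L1,L3,L4,L5:
after L1 α=1/2: [111, 57/2, 89/2]
after L3 α=3/8: [615/8, 1191/16, 1417/16]
after L4 α=1/4: [2709/32, 4869/64, 7211/64]
after L5 α=2/3: [17621/96, 23557/192, 31147/192]
= [184, 123, 162]

(0,1) stack=L1,L3,L4,L5,L6,L7; from [0,0,0]:
+L1 (α=1/2) → [6, 106, 56]
+L3 (α=0) → [6, 106, 56]
+L4 (α=1/2) → [110, 139, 237/2]
+L5 (α=3/8) → [569/4, 154, 2313/16]
+L6 (α=1/8) → [4231/32, 1145/8, 19119/128]
+L7 (α=1/4) → [18741/128, 5251/32, 70669/512]
rounded: [146, 164, 138]

at x=1,y=1 over L1,L3,L4,L5,L6,L7:
after L1 α=1/3: [27, 6, 50/3]
after L3 α=1/2: [82, 7, 209/6]
after L4 α=1: [150, 127, 143]
after L5 α=2/3: [460/3, 293/3, 199]
after L6 α=7/8: [4177/24, 4829/24, 1179/8]
after L7 α=6/7: [4897/168, 29885/168, 7323/56]
= [29, 178, 131]

at x=1,y=0 over L1,L3,L4,L5,L6,L7:
+L1 (α=3/4) → [537/4, 105/2, 471/4]
+L3 (α=2/3) → [577/12, 107/2, 2447/12]
+L4 (α=1/3) → [2005/18, 50, 2885/18]
+L5 (α=2/5) → [4129/30, 242/5, 5117/30]
+L6 (α=3/5) → [14659/75, 1324/25, 10832/75]
+L7 (α=1/3) → [40943/225, 1741/25, 37339/225]
= [182, 70, 166]

at x=1,y=0 over L1,L3,L4,L5,L6:
+L1 (α=3/4) → [537/4, 105/2, 471/4]
+L3 (α=2/3) → [577/12, 107/2, 2447/12]
+L4 (α=1/3) → [2005/18, 50, 2885/18]
+L5 (α=2/5) → [4129/30, 242/5, 5117/30]
+L6 (α=3/5) → [14659/75, 1324/25, 10832/75]
= [195, 53, 144]

query (1,1) [L1,L3,L4,L5,L6] — begin 0,0,0
+L1 (α=1/3) → [27, 6, 50/3]
+L3 (α=1/2) → [82, 7, 209/6]
+L4 (α=1) → [150, 127, 143]
+L5 (α=2/3) → [460/3, 293/3, 199]
+L6 (α=7/8) → [4177/24, 4829/24, 1179/8]
rounded: [174, 201, 147]

query (0,0) [L1,L3,L4,L5,L6,L8] — begin 0,0,0
after L1 α=1/2: [111, 57/2, 89/2]
after L3 α=3/8: [615/8, 1191/16, 1417/16]
after L4 α=1/4: [2709/32, 4869/64, 7211/64]
after L5 α=2/3: [17621/96, 23557/192, 31147/192]
after L6 α=3/4: [66293/384, 84613/768, 107179/768]
after L8 α=1/2: [90485/768, 229765/1536, 256171/1536]
= [118, 150, 167]

query (1,1) [L1,L3,L4,L5,L6,L8] — begin 0,0,0
+L1 (α=1/3) → [27, 6, 50/3]
+L3 (α=1/2) → [82, 7, 209/6]
+L4 (α=1) → [150, 127, 143]
+L5 (α=2/3) → [460/3, 293/3, 199]
+L6 (α=7/8) → [4177/24, 4829/24, 1179/8]
+L8 (α=1/3) → [7141/36, 7217/36, 1343/12]
= [198, 200, 112]


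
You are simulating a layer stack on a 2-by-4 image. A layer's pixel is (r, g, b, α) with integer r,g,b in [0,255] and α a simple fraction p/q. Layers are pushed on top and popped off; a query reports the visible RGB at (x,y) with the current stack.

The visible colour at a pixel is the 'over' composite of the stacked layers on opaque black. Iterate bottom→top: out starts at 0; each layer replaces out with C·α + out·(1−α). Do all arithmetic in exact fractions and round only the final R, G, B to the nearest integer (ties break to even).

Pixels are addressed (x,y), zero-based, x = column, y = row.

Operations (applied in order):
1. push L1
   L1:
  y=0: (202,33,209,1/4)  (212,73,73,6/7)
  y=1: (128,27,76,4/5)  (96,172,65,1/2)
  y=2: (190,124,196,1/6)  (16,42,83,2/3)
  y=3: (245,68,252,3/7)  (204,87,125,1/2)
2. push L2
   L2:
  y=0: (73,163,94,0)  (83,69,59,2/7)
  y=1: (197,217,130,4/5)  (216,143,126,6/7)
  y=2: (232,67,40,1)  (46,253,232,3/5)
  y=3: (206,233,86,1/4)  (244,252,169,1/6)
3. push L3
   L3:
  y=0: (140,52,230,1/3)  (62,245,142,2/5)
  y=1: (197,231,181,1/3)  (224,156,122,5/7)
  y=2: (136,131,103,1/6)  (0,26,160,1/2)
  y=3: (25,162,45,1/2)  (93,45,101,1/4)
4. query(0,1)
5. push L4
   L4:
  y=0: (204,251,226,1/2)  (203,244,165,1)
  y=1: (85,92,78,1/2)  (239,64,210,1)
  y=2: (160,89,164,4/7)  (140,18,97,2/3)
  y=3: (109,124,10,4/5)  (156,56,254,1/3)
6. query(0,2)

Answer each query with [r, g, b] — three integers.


(0,1) stack=L1,L2,L3; from [0,0,0]:
L1 α=4/5: [512/5, 108/5, 304/5]
L2 α=4/5: [4452/25, 4448/25, 2904/25]
L3 α=1/3: [13829/75, 14671/75, 10333/75]
rounded: [184, 196, 138]

at x=0,y=2 over L1,L2,L3,L4:
+L1 (α=1/6) → [95/3, 62/3, 98/3]
+L2 (α=1) → [232, 67, 40]
+L3 (α=1/6) → [216, 233/3, 101/2]
+L4 (α=4/7) → [184, 589/7, 1615/14]
= [184, 84, 115]


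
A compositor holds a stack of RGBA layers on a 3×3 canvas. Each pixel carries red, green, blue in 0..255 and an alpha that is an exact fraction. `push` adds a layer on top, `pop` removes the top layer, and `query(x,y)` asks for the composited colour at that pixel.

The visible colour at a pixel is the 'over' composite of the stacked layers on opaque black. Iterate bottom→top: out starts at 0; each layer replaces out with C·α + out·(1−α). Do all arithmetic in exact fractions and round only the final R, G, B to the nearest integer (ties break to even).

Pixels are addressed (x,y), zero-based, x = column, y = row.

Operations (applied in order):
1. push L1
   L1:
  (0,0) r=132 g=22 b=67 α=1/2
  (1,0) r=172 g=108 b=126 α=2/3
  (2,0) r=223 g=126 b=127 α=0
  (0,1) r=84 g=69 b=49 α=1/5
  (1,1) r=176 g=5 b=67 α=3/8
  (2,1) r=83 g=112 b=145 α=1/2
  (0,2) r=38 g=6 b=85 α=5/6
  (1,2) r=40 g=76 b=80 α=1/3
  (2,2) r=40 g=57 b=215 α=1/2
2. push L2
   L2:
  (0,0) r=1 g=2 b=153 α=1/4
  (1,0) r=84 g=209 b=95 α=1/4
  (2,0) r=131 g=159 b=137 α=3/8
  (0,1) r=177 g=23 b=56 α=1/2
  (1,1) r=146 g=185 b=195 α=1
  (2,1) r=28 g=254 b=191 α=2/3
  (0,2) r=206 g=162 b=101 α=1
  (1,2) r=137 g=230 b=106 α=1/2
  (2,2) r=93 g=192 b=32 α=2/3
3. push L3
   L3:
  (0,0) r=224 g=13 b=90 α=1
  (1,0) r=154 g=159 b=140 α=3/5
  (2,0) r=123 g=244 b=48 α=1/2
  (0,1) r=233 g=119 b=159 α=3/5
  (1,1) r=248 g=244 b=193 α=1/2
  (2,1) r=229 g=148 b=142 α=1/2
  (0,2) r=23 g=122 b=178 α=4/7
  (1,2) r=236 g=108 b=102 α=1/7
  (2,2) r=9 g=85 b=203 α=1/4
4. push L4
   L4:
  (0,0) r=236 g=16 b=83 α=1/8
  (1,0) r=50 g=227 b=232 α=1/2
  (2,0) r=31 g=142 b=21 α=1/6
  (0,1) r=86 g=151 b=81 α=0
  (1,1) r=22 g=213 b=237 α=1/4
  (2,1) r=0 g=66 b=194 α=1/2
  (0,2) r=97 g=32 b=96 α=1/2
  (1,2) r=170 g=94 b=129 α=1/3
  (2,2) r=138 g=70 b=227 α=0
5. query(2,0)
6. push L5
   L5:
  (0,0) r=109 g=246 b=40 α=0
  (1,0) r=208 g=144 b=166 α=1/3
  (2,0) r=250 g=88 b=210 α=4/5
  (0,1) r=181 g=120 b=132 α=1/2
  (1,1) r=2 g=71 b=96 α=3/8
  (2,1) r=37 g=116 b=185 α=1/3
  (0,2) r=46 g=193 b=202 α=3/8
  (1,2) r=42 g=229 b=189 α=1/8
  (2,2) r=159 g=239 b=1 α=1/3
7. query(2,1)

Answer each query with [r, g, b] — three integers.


(2,0) stack=L1,L2,L3,L4; from [0,0,0]:
+L1 (α=0) → [0, 0, 0]
+L2 (α=3/8) → [393/8, 477/8, 411/8]
+L3 (α=1/2) → [1377/16, 2429/16, 795/16]
+L4 (α=1/6) → [7381/96, 14417/96, 1437/32]
→ [77, 150, 45]

query (2,1) [L1,L2,L3,L4,L5] — begin 0,0,0
L1 α=1/2: [83/2, 56, 145/2]
L2 α=2/3: [65/2, 188, 303/2]
L3 α=1/2: [523/4, 168, 587/4]
L4 α=1/2: [523/8, 117, 1363/8]
L5 α=1/3: [671/12, 350/3, 701/4]
= [56, 117, 175]


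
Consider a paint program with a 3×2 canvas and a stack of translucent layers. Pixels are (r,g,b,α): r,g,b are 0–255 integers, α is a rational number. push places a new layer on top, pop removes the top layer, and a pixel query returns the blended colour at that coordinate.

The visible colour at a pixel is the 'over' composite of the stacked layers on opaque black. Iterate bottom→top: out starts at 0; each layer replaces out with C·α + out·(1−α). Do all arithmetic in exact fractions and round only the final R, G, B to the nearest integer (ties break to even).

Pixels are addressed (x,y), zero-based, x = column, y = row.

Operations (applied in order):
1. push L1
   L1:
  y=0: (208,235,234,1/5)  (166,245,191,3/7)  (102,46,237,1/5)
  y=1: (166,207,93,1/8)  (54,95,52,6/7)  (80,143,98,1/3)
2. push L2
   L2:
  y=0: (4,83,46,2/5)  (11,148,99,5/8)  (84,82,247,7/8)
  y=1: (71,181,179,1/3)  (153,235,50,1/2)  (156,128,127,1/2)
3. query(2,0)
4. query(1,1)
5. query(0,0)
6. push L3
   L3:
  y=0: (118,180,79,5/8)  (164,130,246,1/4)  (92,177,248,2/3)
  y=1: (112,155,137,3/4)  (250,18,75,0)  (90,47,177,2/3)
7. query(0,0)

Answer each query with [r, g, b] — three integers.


query (2,0) [L1,L2] — begin 0,0,0
after L1 α=1/5: [102/5, 46/5, 237/5]
after L2 α=7/8: [1521/20, 729/10, 4441/20]
rounded: [76, 73, 222]

query (1,1) [L1,L2] — begin 0,0,0
after L1 α=6/7: [324/7, 570/7, 312/7]
after L2 α=1/2: [1395/14, 2215/14, 331/7]
rounded: [100, 158, 47]

(0,0) stack=L1,L2; from [0,0,0]:
L1 α=1/5: [208/5, 47, 234/5]
L2 α=2/5: [664/25, 307/5, 1162/25]
= [27, 61, 46]

at x=0,y=0 over L1,L2,L3:
+L1 (α=1/5) → [208/5, 47, 234/5]
+L2 (α=2/5) → [664/25, 307/5, 1162/25]
+L3 (α=5/8) → [8371/100, 5421/40, 13361/200]
= [84, 136, 67]


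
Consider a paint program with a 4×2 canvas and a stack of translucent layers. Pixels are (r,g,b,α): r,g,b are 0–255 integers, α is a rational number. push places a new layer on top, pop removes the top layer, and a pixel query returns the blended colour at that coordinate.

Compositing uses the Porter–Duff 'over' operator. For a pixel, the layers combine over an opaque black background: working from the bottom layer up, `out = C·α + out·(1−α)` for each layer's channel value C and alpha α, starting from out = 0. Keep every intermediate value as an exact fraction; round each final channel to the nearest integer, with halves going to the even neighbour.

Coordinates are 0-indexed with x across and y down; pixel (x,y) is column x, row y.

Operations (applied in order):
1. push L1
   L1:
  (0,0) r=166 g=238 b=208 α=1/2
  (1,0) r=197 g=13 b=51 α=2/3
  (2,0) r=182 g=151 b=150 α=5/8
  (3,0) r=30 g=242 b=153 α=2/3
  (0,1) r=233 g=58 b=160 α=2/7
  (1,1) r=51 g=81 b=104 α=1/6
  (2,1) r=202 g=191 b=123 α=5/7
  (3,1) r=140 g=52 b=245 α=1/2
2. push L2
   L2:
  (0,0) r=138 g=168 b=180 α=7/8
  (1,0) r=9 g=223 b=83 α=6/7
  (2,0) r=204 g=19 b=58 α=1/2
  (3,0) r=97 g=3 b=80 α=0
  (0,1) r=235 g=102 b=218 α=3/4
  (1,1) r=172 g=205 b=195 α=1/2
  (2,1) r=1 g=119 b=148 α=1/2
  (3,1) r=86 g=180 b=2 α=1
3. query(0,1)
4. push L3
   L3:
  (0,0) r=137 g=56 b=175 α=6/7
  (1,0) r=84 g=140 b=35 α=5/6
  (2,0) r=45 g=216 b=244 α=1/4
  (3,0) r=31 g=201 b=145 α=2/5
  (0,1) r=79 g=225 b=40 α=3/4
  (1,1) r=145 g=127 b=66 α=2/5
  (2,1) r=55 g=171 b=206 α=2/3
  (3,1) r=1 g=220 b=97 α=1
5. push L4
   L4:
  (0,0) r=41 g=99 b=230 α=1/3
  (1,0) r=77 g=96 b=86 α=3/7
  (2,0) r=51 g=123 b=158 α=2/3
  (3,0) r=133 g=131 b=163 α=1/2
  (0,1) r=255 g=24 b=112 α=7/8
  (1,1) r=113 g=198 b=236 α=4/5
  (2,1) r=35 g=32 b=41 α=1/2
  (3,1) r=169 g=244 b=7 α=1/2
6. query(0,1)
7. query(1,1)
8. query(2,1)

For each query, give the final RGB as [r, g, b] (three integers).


at x=0,y=1 over L1,L2:
+L1 (α=2/7) → [466/7, 116/7, 320/7]
+L2 (α=3/4) → [5401/28, 1129/14, 2449/14]
rounded: [193, 81, 175]

at x=0,y=1 over L1,L2,L3,L4:
+L1 (α=2/7) → [466/7, 116/7, 320/7]
+L2 (α=3/4) → [5401/28, 1129/14, 2449/14]
+L3 (α=3/4) → [12037/112, 10579/56, 4129/56]
+L4 (α=7/8) → [211957/896, 19987/448, 48033/448]
rounded: [237, 45, 107]

query (1,1) [L1,L2,L3,L4] — begin 0,0,0
after L1 α=1/6: [17/2, 27/2, 52/3]
after L2 α=1/2: [361/4, 437/4, 637/6]
after L3 α=2/5: [2243/20, 2327/20, 901/10]
after L4 α=4/5: [11283/100, 18167/100, 10341/50]
= [113, 182, 207]

(2,1) stack=L1,L2,L3,L4; from [0,0,0]:
+L1 (α=5/7) → [1010/7, 955/7, 615/7]
+L2 (α=1/2) → [1017/14, 894/7, 1651/14]
+L3 (α=2/3) → [2557/42, 1096/7, 2473/14]
+L4 (α=1/2) → [4027/84, 660/7, 3047/28]
→ [48, 94, 109]


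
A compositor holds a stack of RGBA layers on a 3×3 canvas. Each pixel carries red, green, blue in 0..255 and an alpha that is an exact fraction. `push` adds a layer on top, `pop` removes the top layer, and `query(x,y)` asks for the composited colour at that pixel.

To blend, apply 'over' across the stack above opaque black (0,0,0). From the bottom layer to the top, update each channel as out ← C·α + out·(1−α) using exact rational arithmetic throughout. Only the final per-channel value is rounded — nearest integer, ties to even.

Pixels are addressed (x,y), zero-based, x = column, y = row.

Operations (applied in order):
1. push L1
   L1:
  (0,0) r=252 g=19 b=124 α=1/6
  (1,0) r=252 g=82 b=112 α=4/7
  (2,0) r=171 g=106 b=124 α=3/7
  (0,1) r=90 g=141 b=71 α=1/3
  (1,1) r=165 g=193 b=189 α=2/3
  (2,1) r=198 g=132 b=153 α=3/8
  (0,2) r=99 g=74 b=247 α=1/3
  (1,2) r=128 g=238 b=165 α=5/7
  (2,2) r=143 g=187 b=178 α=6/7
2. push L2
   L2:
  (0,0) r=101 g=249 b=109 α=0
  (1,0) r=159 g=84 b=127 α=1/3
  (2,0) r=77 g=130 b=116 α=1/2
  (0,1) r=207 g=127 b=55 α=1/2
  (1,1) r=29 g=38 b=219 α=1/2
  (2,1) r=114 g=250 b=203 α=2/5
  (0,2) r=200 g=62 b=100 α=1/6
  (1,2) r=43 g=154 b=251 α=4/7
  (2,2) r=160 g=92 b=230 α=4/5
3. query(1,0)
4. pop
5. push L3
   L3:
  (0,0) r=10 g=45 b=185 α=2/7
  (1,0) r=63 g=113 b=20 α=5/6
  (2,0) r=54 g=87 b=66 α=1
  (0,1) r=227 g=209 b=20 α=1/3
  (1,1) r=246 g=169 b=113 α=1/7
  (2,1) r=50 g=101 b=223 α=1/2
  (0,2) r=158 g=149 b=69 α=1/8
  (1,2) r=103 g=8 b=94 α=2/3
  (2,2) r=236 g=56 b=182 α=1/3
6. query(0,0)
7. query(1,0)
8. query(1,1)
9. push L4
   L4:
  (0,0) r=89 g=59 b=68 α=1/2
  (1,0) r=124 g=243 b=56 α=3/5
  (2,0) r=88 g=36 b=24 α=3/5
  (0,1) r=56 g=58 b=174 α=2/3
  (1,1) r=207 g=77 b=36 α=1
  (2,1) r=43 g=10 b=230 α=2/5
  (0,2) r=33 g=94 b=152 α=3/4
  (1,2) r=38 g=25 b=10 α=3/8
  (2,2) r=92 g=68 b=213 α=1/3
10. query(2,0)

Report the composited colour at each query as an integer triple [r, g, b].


at x=1,y=0 over L1,L2:
after L1 α=4/7: [144, 328/7, 64]
after L2 α=1/3: [149, 1244/21, 85]
= [149, 59, 85]

(0,0) stack=L1,L3; from [0,0,0]:
+L1 (α=1/6) → [42, 19/6, 62/3]
+L3 (α=2/7) → [230/7, 635/42, 1420/21]
= [33, 15, 68]

query (1,0) [L1,L3] — begin 0,0,0
+L1 (α=4/7) → [144, 328/7, 64]
+L3 (α=5/6) → [153/2, 4283/42, 82/3]
→ [76, 102, 27]

(1,1) stack=L1,L3; from [0,0,0]:
after L1 α=2/3: [110, 386/3, 126]
after L3 α=1/7: [906/7, 941/7, 869/7]
rounded: [129, 134, 124]

(2,0) stack=L1,L3,L4; from [0,0,0]:
L1 α=3/7: [513/7, 318/7, 372/7]
L3 α=1: [54, 87, 66]
L4 α=3/5: [372/5, 282/5, 204/5]
rounded: [74, 56, 41]


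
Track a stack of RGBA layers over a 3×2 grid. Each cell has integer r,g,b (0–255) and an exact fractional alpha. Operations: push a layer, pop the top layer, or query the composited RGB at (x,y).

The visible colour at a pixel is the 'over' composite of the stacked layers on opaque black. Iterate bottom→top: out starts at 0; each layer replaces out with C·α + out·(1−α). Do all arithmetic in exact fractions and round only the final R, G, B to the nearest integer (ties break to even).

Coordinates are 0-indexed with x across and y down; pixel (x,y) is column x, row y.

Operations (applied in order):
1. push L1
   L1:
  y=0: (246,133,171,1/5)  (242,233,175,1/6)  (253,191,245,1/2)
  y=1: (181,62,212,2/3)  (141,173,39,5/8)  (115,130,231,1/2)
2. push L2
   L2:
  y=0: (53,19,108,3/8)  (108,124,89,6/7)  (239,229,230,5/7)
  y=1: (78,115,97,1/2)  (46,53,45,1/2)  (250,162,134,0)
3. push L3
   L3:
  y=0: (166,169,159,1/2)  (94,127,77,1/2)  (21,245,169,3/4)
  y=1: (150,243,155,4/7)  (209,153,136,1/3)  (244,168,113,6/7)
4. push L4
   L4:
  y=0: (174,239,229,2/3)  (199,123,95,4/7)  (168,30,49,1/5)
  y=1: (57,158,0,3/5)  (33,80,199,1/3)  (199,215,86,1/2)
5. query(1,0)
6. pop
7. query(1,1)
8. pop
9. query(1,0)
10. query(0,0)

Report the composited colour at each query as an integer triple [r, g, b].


query (1,0) [L1,L2,L3,L4] — begin 0,0,0
after L1 α=1/6: [121/3, 233/6, 175/6]
after L2 α=6/7: [295/3, 671/6, 3379/42]
after L3 α=1/2: [577/6, 1433/12, 6613/84]
after L4 α=4/7: [2169/14, 3401/28, 17253/196]
rounded: [155, 121, 88]

query (1,1) [L1,L2,L3] — begin 0,0,0
+L1 (α=5/8) → [705/8, 865/8, 195/8]
+L2 (α=1/2) → [1073/16, 1289/16, 555/16]
+L3 (α=1/3) → [915/8, 2513/24, 1643/24]
rounded: [114, 105, 68]

(1,0) stack=L1,L2; from [0,0,0]:
+L1 (α=1/6) → [121/3, 233/6, 175/6]
+L2 (α=6/7) → [295/3, 671/6, 3379/42]
rounded: [98, 112, 80]

(0,0) stack=L1,L2; from [0,0,0]:
after L1 α=1/5: [246/5, 133/5, 171/5]
after L2 α=3/8: [405/8, 95/4, 495/8]
rounded: [51, 24, 62]


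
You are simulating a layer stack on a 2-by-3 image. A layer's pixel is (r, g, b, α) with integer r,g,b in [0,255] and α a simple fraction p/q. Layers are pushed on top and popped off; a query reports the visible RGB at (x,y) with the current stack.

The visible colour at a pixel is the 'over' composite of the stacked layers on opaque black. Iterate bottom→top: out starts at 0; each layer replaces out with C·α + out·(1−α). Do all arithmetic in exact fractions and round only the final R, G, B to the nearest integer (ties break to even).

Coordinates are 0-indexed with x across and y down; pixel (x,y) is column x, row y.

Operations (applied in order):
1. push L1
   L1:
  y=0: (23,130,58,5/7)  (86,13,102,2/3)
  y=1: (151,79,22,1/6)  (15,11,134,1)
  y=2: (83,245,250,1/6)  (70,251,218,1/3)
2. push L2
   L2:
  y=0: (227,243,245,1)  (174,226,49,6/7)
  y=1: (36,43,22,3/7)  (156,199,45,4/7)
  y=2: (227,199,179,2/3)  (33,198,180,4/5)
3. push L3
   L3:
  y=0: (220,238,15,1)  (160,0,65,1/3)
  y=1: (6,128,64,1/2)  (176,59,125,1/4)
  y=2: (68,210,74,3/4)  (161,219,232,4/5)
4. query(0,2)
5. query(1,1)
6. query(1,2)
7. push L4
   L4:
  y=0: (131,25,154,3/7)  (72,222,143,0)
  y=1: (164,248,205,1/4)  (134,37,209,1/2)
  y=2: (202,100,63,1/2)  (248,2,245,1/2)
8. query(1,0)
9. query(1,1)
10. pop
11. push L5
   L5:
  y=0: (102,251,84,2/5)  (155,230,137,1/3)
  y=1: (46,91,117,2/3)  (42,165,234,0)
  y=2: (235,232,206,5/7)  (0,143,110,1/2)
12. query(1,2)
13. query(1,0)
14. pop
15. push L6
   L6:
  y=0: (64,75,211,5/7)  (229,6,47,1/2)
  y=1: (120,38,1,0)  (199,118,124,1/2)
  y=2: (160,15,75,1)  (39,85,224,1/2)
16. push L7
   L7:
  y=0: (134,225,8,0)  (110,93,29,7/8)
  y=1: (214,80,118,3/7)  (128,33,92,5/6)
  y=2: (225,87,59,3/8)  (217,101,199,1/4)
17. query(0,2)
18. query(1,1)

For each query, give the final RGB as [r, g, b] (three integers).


at x=0,y=2 over L1,L2,L3:
+L1 (α=1/6) → [83/6, 245/6, 125/3]
+L2 (α=2/3) → [2807/18, 2633/18, 1199/9]
+L3 (α=3/4) → [6479/72, 13973/72, 3197/36]
→ [90, 194, 89]

(1,1) stack=L1,L2,L3; from [0,0,0]:
L1 α=1: [15, 11, 134]
L2 α=4/7: [669/7, 829/7, 582/7]
L3 α=1/4: [3239/28, 725/7, 2621/28]
= [116, 104, 94]

query (1,2) [L1,L2,L3] — begin 0,0,0
L1 α=1/3: [70/3, 251/3, 218/3]
L2 α=4/5: [466/15, 2627/15, 2378/15]
L3 α=4/5: [10126/75, 15767/75, 16298/75]
= [135, 210, 217]

(1,0) stack=L1,L2,L3,L4; from [0,0,0]:
+L1 (α=2/3) → [172/3, 26/3, 68]
+L2 (α=6/7) → [472/3, 4094/21, 362/7]
+L3 (α=1/3) → [1424/9, 8188/63, 393/7]
+L4 (α=0) → [1424/9, 8188/63, 393/7]
= [158, 130, 56]

query (1,1) [L1,L2,L3,L4] — begin 0,0,0
+L1 (α=1) → [15, 11, 134]
+L2 (α=4/7) → [669/7, 829/7, 582/7]
+L3 (α=1/4) → [3239/28, 725/7, 2621/28]
+L4 (α=1/2) → [6991/56, 492/7, 8473/56]
rounded: [125, 70, 151]

(1,2) stack=L1,L2,L3,L5; from [0,0,0]:
L1 α=1/3: [70/3, 251/3, 218/3]
L2 α=4/5: [466/15, 2627/15, 2378/15]
L3 α=4/5: [10126/75, 15767/75, 16298/75]
L5 α=1/2: [5063/75, 13246/75, 12274/75]
= [68, 177, 164]

query (1,0) [L1,L2,L3,L5] — begin 0,0,0
+L1 (α=2/3) → [172/3, 26/3, 68]
+L2 (α=6/7) → [472/3, 4094/21, 362/7]
+L3 (α=1/3) → [1424/9, 8188/63, 393/7]
+L5 (α=1/3) → [4243/27, 30866/189, 1745/21]
→ [157, 163, 83]

query (0,2) [L1,L2,L3,L6,L7] — begin 0,0,0
+L1 (α=1/6) → [83/6, 245/6, 125/3]
+L2 (α=2/3) → [2807/18, 2633/18, 1199/9]
+L3 (α=3/4) → [6479/72, 13973/72, 3197/36]
+L6 (α=1) → [160, 15, 75]
+L7 (α=3/8) → [1475/8, 42, 69]
rounded: [184, 42, 69]

query (1,1) [L1,L2,L3,L6,L7] — begin 0,0,0
L1 α=1: [15, 11, 134]
L2 α=4/7: [669/7, 829/7, 582/7]
L3 α=1/4: [3239/28, 725/7, 2621/28]
L6 α=1/2: [8811/56, 1551/14, 6093/56]
L7 α=5/6: [44651/336, 1287/28, 31853/336]
rounded: [133, 46, 95]
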